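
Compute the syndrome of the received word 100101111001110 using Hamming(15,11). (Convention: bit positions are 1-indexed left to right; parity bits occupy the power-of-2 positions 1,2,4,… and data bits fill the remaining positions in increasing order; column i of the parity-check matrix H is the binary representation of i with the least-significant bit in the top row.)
Syndrome s = H · r^T (mod 2), r = 100101111001110:
  s[0] = (101010101010101)·(100101111001110) mod 2 = 1+0+0+0+0+0+1+0+1+0+0+0+1+0+0 mod 2 = 0
  s[1] = (011001100110011)·(100101111001110) mod 2 = 0+0+0+0+0+1+1+0+0+0+0+0+0+1+0 mod 2 = 1
  s[2] = (000111100001111)·(100101111001110) mod 2 = 0+0+0+1+0+1+1+0+0+0+0+1+1+1+0 mod 2 = 0
  s[3] = (000000011111111)·(100101111001110) mod 2 = 0+0+0+0+0+0+0+1+1+0+0+1+1+1+0 mod 2 = 1
Syndrome = 0101
Non-zero syndrome: error at position 10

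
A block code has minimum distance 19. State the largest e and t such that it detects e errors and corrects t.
(a) Detection requires d_min ≥ e+1, so e ≤ d_min − 1 = 18.
(b) Correction requires d_min ≥ 2t+1, so t ≤ ⌊(d_min − 1)/2⌋ = ⌊18/2⌋ = 9.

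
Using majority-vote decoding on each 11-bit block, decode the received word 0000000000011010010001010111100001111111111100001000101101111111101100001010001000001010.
Split into 11-bit blocks and majority-vote each:
  block 1 = 00000000000: 0 ones, 11 zeros → 0
  block 2 = 11010010001: 5 ones, 6 zeros → 0
  block 3 = 01011110000: 5 ones, 6 zeros → 0
  block 4 = 11111111111: 11 ones, 0 zeros → 1
  block 5 = 00001000101: 3 ones, 8 zeros → 0
  block 6 = 10111111110: 9 ones, 2 zeros → 1
  block 7 = 11000010100: 4 ones, 7 zeros → 0
  block 8 = 01000001010: 3 ones, 8 zeros → 0
Decoded = 00010100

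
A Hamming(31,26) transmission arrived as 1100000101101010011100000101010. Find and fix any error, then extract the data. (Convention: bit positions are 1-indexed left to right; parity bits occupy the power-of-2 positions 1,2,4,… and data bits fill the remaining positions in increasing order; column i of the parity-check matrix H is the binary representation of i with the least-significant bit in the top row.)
Syndrome s = H · r^T (mod 2), r = 1100000101101010011100000101010:
  s[0] = (1010101010101010101010101010101)·(1100000101101010011100000101010) mod 2 = 1+0+0+0+0+0+0+0+0+0+1+0+1+0+1+0+0+0+1+0+0+0+0+0+0+0+0+0+0+0+0 mod 2 = 1
  s[1] = (0110011001100110011001100110011)·(1100000101101010011100000101010) mod 2 = 0+1+0+0+0+0+0+0+0+1+1+0+0+0+1+0+0+1+1+0+0+0+0+0+0+1+0+0+0+1+0 mod 2 = 0
  s[2] = (0001111000011110000111100001111)·(1100000101101010011100000101010) mod 2 = 0+0+0+0+0+0+0+0+0+0+0+0+1+0+1+0+0+0+0+1+0+0+0+0+0+0+0+1+0+1+0 mod 2 = 1
  s[3] = (0000000111111110000000011111111)·(1100000101101010011100000101010) mod 2 = 0+0+0+0+0+0+0+1+0+1+1+0+1+0+1+0+0+0+0+0+0+0+0+0+0+1+0+1+0+1+0 mod 2 = 0
  s[4] = (0000000000000001111111111111111)·(1100000101101010011100000101010) mod 2 = 0+0+0+0+0+0+0+0+0+0+0+0+0+0+0+0+0+1+1+1+0+0+0+0+0+1+0+1+0+1+0 mod 2 = 0
Syndrome = 10100
Column 5 of H equals this syndrome → error at bit 5 (1-indexed).
Flip bit 5: 1100000101101010011100000101010 → 1100100101101010011100000101010
Extract data bits at positions {3,5,6,7,9,10,11,12,13,14,15,17,18,19,20,21,22,23,24,25,26,27,28,29,30,31}: 01000110101011100000101010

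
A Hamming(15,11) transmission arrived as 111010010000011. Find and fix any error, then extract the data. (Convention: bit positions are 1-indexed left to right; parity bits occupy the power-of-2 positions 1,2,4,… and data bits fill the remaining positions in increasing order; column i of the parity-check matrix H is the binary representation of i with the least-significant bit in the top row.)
Syndrome s = H · r^T (mod 2), r = 111010010000011:
  s[0] = (101010101010101)·(111010010000011) mod 2 = 1+0+1+0+1+0+0+0+0+0+0+0+0+0+1 mod 2 = 0
  s[1] = (011001100110011)·(111010010000011) mod 2 = 0+1+1+0+0+0+0+0+0+0+0+0+0+1+1 mod 2 = 0
  s[2] = (000111100001111)·(111010010000011) mod 2 = 0+0+0+0+1+0+0+0+0+0+0+0+0+1+1 mod 2 = 1
  s[3] = (000000011111111)·(111010010000011) mod 2 = 0+0+0+0+0+0+0+1+0+0+0+0+0+1+1 mod 2 = 1
Syndrome = 0011
Column 12 of H equals this syndrome → error at bit 12 (1-indexed).
Flip bit 12: 111010010000011 → 111010010001011
Extract data bits at positions {3,5,6,7,9,10,11,12,13,14,15}: 11000001011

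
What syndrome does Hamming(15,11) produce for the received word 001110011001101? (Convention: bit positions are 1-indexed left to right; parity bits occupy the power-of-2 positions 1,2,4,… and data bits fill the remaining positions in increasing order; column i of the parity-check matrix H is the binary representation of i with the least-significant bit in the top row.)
Syndrome s = H · r^T (mod 2), r = 001110011001101:
  s[0] = (101010101010101)·(001110011001101) mod 2 = 0+0+1+0+1+0+0+0+1+0+0+0+1+0+1 mod 2 = 1
  s[1] = (011001100110011)·(001110011001101) mod 2 = 0+0+1+0+0+0+0+0+0+0+0+0+0+0+1 mod 2 = 0
  s[2] = (000111100001111)·(001110011001101) mod 2 = 0+0+0+1+1+0+0+0+0+0+0+1+1+0+1 mod 2 = 1
  s[3] = (000000011111111)·(001110011001101) mod 2 = 0+0+0+0+0+0+0+1+1+0+0+1+1+0+1 mod 2 = 1
Syndrome = 1011
Non-zero syndrome: error at position 13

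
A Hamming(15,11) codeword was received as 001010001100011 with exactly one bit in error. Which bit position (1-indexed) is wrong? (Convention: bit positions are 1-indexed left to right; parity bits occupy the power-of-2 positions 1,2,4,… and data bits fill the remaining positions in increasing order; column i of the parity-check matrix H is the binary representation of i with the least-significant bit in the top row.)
Syndrome s = H · r^T (mod 2), r = 001010001100011:
  s[0] = (101010101010101)·(001010001100011) mod 2 = 0+0+1+0+1+0+0+0+1+0+0+0+0+0+1 mod 2 = 0
  s[1] = (011001100110011)·(001010001100011) mod 2 = 0+0+1+0+0+0+0+0+0+1+0+0+0+1+1 mod 2 = 0
  s[2] = (000111100001111)·(001010001100011) mod 2 = 0+0+0+0+1+0+0+0+0+0+0+0+0+1+1 mod 2 = 1
  s[3] = (000000011111111)·(001010001100011) mod 2 = 0+0+0+0+0+0+0+0+1+1+0+0+0+1+1 mod 2 = 0
Syndrome = 0010
Column i of H is the binary representation of i, so the syndrome is the binary index of the flipped bit.
Read s = 0010 with s[0] as LSB: 0·2^0 + 0·2^1 + 1·2^2 + 0·2^3 = 4.
Error is at bit position 4.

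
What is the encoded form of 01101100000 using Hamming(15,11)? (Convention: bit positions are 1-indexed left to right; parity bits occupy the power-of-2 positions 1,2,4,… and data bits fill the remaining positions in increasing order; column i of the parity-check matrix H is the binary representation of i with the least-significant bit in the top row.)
Codeword c = d · G (mod 2), d = 01101100000:
  c[0] = d·G[:,0] = (01101100000)·(11011010101) mod 2 = 0+1+0+0+1+0+0+0+0+0+0 mod 2 = 0
  c[1] = d·G[:,1] = (01101100000)·(10110110011) mod 2 = 0+0+1+0+0+1+0+0+0+0+0 mod 2 = 0
  c[2] = d·G[:,2] = (01101100000)·(10000000000) mod 2 = 0+0+0+0+0+0+0+0+0+0+0 mod 2 = 0
  c[3] = d·G[:,3] = (01101100000)·(01110001111) mod 2 = 0+1+1+0+0+0+0+0+0+0+0 mod 2 = 0
  c[4] = d·G[:,4] = (01101100000)·(01000000000) mod 2 = 0+1+0+0+0+0+0+0+0+0+0 mod 2 = 1
  c[5] = d·G[:,5] = (01101100000)·(00100000000) mod 2 = 0+0+1+0+0+0+0+0+0+0+0 mod 2 = 1
  c[6] = d·G[:,6] = (01101100000)·(00010000000) mod 2 = 0+0+0+0+0+0+0+0+0+0+0 mod 2 = 0
  c[7] = d·G[:,7] = (01101100000)·(00001111111) mod 2 = 0+0+0+0+1+1+0+0+0+0+0 mod 2 = 0
  c[8] = d·G[:,8] = (01101100000)·(00001000000) mod 2 = 0+0+0+0+1+0+0+0+0+0+0 mod 2 = 1
  c[9] = d·G[:,9] = (01101100000)·(00000100000) mod 2 = 0+0+0+0+0+1+0+0+0+0+0 mod 2 = 1
  c[10] = d·G[:,10] = (01101100000)·(00000010000) mod 2 = 0+0+0+0+0+0+0+0+0+0+0 mod 2 = 0
  c[11] = d·G[:,11] = (01101100000)·(00000001000) mod 2 = 0+0+0+0+0+0+0+0+0+0+0 mod 2 = 0
  c[12] = d·G[:,12] = (01101100000)·(00000000100) mod 2 = 0+0+0+0+0+0+0+0+0+0+0 mod 2 = 0
  c[13] = d·G[:,13] = (01101100000)·(00000000010) mod 2 = 0+0+0+0+0+0+0+0+0+0+0 mod 2 = 0
  c[14] = d·G[:,14] = (01101100000)·(00000000001) mod 2 = 0+0+0+0+0+0+0+0+0+0+0 mod 2 = 0
Codeword = 000011001100000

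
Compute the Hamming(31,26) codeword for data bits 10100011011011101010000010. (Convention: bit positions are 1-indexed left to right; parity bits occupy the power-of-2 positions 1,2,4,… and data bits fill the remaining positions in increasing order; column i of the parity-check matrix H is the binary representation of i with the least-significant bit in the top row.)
Codeword c = d · G (mod 2), d = 10100011011011101010000010:
  c[0] = d·G[:,0] = (10100011011011101010000010)·(11011010101101010101010101) mod 2 = 1+0+0+0+0+0+1+0+0+0+1+0+0+1+0+0+0+0+0+0+0+0+0+0+0+0 mod 2 = 0
  c[1] = d·G[:,1] = (10100011011011101010000010)·(10110110011011001100110011) mod 2 = 1+0+1+0+0+0+1+0+0+1+1+0+1+1+0+0+1+0+0+0+0+0+0+0+1+0 mod 2 = 1
  c[2] = d·G[:,2] = (10100011011011101010000010)·(10000000000000000000000000) mod 2 = 1+0+0+0+0+0+0+0+0+0+0+0+0+0+0+0+0+0+0+0+0+0+0+0+0+0 mod 2 = 1
  c[3] = d·G[:,3] = (10100011011011101010000010)·(01110001111000111100001111) mod 2 = 0+0+1+0+0+0+0+1+0+1+1+0+0+0+1+0+1+0+0+0+0+0+0+0+1+0 mod 2 = 1
  c[4] = d·G[:,4] = (10100011011011101010000010)·(01000000000000000000000000) mod 2 = 0+0+0+0+0+0+0+0+0+0+0+0+0+0+0+0+0+0+0+0+0+0+0+0+0+0 mod 2 = 0
  c[5] = d·G[:,5] = (10100011011011101010000010)·(00100000000000000000000000) mod 2 = 0+0+1+0+0+0+0+0+0+0+0+0+0+0+0+0+0+0+0+0+0+0+0+0+0+0 mod 2 = 1
  c[6] = d·G[:,6] = (10100011011011101010000010)·(00010000000000000000000000) mod 2 = 0+0+0+0+0+0+0+0+0+0+0+0+0+0+0+0+0+0+0+0+0+0+0+0+0+0 mod 2 = 0
  c[7] = d·G[:,7] = (10100011011011101010000010)·(00001111111000000011111111) mod 2 = 0+0+0+0+0+0+1+1+0+1+1+0+0+0+0+0+0+0+1+0+0+0+0+0+1+0 mod 2 = 0
  c[8] = d·G[:,8] = (10100011011011101010000010)·(00001000000000000000000000) mod 2 = 0+0+0+0+0+0+0+0+0+0+0+0+0+0+0+0+0+0+0+0+0+0+0+0+0+0 mod 2 = 0
  c[9] = d·G[:,9] = (10100011011011101010000010)·(00000100000000000000000000) mod 2 = 0+0+0+0+0+0+0+0+0+0+0+0+0+0+0+0+0+0+0+0+0+0+0+0+0+0 mod 2 = 0
  c[10] = d·G[:,10] = (10100011011011101010000010)·(00000010000000000000000000) mod 2 = 0+0+0+0+0+0+1+0+0+0+0+0+0+0+0+0+0+0+0+0+0+0+0+0+0+0 mod 2 = 1
  c[11] = d·G[:,11] = (10100011011011101010000010)·(00000001000000000000000000) mod 2 = 0+0+0+0+0+0+0+1+0+0+0+0+0+0+0+0+0+0+0+0+0+0+0+0+0+0 mod 2 = 1
  c[12] = d·G[:,12] = (10100011011011101010000010)·(00000000100000000000000000) mod 2 = 0+0+0+0+0+0+0+0+0+0+0+0+0+0+0+0+0+0+0+0+0+0+0+0+0+0 mod 2 = 0
  c[13] = d·G[:,13] = (10100011011011101010000010)·(00000000010000000000000000) mod 2 = 0+0+0+0+0+0+0+0+0+1+0+0+0+0+0+0+0+0+0+0+0+0+0+0+0+0 mod 2 = 1
  c[14] = d·G[:,14] = (10100011011011101010000010)·(00000000001000000000000000) mod 2 = 0+0+0+0+0+0+0+0+0+0+1+0+0+0+0+0+0+0+0+0+0+0+0+0+0+0 mod 2 = 1
  c[15] = d·G[:,15] = (10100011011011101010000010)·(00000000000111111111111111) mod 2 = 0+0+0+0+0+0+0+0+0+0+0+0+1+1+1+0+1+0+1+0+0+0+0+0+1+0 mod 2 = 0
  c[16] = d·G[:,16] = (10100011011011101010000010)·(00000000000100000000000000) mod 2 = 0+0+0+0+0+0+0+0+0+0+0+0+0+0+0+0+0+0+0+0+0+0+0+0+0+0 mod 2 = 0
  c[17] = d·G[:,17] = (10100011011011101010000010)·(00000000000010000000000000) mod 2 = 0+0+0+0+0+0+0+0+0+0+0+0+1+0+0+0+0+0+0+0+0+0+0+0+0+0 mod 2 = 1
  c[18] = d·G[:,18] = (10100011011011101010000010)·(00000000000001000000000000) mod 2 = 0+0+0+0+0+0+0+0+0+0+0+0+0+1+0+0+0+0+0+0+0+0+0+0+0+0 mod 2 = 1
  c[19] = d·G[:,19] = (10100011011011101010000010)·(00000000000000100000000000) mod 2 = 0+0+0+0+0+0+0+0+0+0+0+0+0+0+1+0+0+0+0+0+0+0+0+0+0+0 mod 2 = 1
  c[20] = d·G[:,20] = (10100011011011101010000010)·(00000000000000010000000000) mod 2 = 0+0+0+0+0+0+0+0+0+0+0+0+0+0+0+0+0+0+0+0+0+0+0+0+0+0 mod 2 = 0
  c[21] = d·G[:,21] = (10100011011011101010000010)·(00000000000000001000000000) mod 2 = 0+0+0+0+0+0+0+0+0+0+0+0+0+0+0+0+1+0+0+0+0+0+0+0+0+0 mod 2 = 1
  c[22] = d·G[:,22] = (10100011011011101010000010)·(00000000000000000100000000) mod 2 = 0+0+0+0+0+0+0+0+0+0+0+0+0+0+0+0+0+0+0+0+0+0+0+0+0+0 mod 2 = 0
  c[23] = d·G[:,23] = (10100011011011101010000010)·(00000000000000000010000000) mod 2 = 0+0+0+0+0+0+0+0+0+0+0+0+0+0+0+0+0+0+1+0+0+0+0+0+0+0 mod 2 = 1
  c[24] = d·G[:,24] = (10100011011011101010000010)·(00000000000000000001000000) mod 2 = 0+0+0+0+0+0+0+0+0+0+0+0+0+0+0+0+0+0+0+0+0+0+0+0+0+0 mod 2 = 0
  c[25] = d·G[:,25] = (10100011011011101010000010)·(00000000000000000000100000) mod 2 = 0+0+0+0+0+0+0+0+0+0+0+0+0+0+0+0+0+0+0+0+0+0+0+0+0+0 mod 2 = 0
  c[26] = d·G[:,26] = (10100011011011101010000010)·(00000000000000000000010000) mod 2 = 0+0+0+0+0+0+0+0+0+0+0+0+0+0+0+0+0+0+0+0+0+0+0+0+0+0 mod 2 = 0
  c[27] = d·G[:,27] = (10100011011011101010000010)·(00000000000000000000001000) mod 2 = 0+0+0+0+0+0+0+0+0+0+0+0+0+0+0+0+0+0+0+0+0+0+0+0+0+0 mod 2 = 0
  c[28] = d·G[:,28] = (10100011011011101010000010)·(00000000000000000000000100) mod 2 = 0+0+0+0+0+0+0+0+0+0+0+0+0+0+0+0+0+0+0+0+0+0+0+0+0+0 mod 2 = 0
  c[29] = d·G[:,29] = (10100011011011101010000010)·(00000000000000000000000010) mod 2 = 0+0+0+0+0+0+0+0+0+0+0+0+0+0+0+0+0+0+0+0+0+0+0+0+1+0 mod 2 = 1
  c[30] = d·G[:,30] = (10100011011011101010000010)·(00000000000000000000000001) mod 2 = 0+0+0+0+0+0+0+0+0+0+0+0+0+0+0+0+0+0+0+0+0+0+0+0+0+0 mod 2 = 0
Codeword = 0111010000110110011101010000010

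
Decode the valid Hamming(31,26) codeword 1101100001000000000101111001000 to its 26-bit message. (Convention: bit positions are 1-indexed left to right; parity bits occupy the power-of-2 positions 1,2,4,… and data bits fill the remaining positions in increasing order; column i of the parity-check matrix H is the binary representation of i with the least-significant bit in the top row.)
Parity bits occupy power-of-2 positions; data bits are at positions {3,5,6,7,9,10,11,12,13,14,15,17,18,19,20,21,22,23,24,25,26,27,28,29,30,31} (1-indexed).
Extract: c[3]=0 c[5]=1 c[6]=0 c[7]=0 c[9]=0 c[10]=1 c[11]=0 c[12]=0 c[13]=0 c[14]=0 c[15]=0 c[17]=0 c[18]=0 c[19]=0 c[20]=1 c[21]=0 c[22]=1 c[23]=1 c[24]=1 c[25]=1 c[26]=0 c[27]=0 c[28]=1 c[29]=0 c[30]=0 c[31]=0
Data = 01000100000000101111001000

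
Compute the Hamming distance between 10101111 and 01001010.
XOR = 11100101, count of 1s = 5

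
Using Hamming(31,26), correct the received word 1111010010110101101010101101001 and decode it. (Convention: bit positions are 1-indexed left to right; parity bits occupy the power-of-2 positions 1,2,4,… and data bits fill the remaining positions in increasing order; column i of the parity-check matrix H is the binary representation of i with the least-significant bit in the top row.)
Syndrome s = H · r^T (mod 2), r = 1111010010110101101010101101001:
  s[0] = (1010101010101010101010101010101)·(1111010010110101101010101101001) mod 2 = 1+0+1+0+0+0+0+0+1+0+1+0+0+0+0+0+1+0+1+0+1+0+1+0+1+0+0+0+0+0+1 mod 2 = 0
  s[1] = (0110011001100110011001100110011)·(1111010010110101101010101101001) mod 2 = 0+1+1+0+0+1+0+0+0+0+1+0+0+1+0+0+0+0+1+0+0+0+1+0+0+1+0+0+0+0+1 mod 2 = 1
  s[2] = (0001111000011110000111100001111)·(1111010010110101101010101101001) mod 2 = 0+0+0+1+0+1+0+0+0+0+0+1+0+1+0+0+0+0+0+0+1+0+1+0+0+0+0+1+0+0+1 mod 2 = 0
  s[3] = (0000000111111110000000011111111)·(1111010010110101101010101101001) mod 2 = 0+0+0+0+0+0+0+0+1+0+1+1+0+1+0+0+0+0+0+0+0+0+0+0+1+1+0+1+0+0+1 mod 2 = 0
  s[4] = (0000000000000001111111111111111)·(1111010010110101101010101101001) mod 2 = 0+0+0+0+0+0+0+0+0+0+0+0+0+0+0+1+1+0+1+0+1+0+1+0+1+1+0+1+0+0+1 mod 2 = 1
Syndrome = 01001
Column 18 of H equals this syndrome → error at bit 18 (1-indexed).
Flip bit 18: 1111010010110101101010101101001 → 1111010010110101111010101101001
Extract data bits at positions {3,5,6,7,9,10,11,12,13,14,15,17,18,19,20,21,22,23,24,25,26,27,28,29,30,31}: 10101011010111010101101001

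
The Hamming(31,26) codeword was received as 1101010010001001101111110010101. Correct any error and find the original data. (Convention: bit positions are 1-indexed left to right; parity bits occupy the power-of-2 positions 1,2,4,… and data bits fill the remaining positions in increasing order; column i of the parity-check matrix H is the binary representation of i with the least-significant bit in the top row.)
Syndrome s = H · r^T (mod 2), r = 1101010010001001101111110010101:
  s[0] = (1010101010101010101010101010101)·(1101010010001001101111110010101) mod 2 = 1+0+0+0+0+0+0+0+1+0+0+0+1+0+0+0+1+0+1+0+1+0+1+0+0+0+1+0+1+0+1 mod 2 = 0
  s[1] = (0110011001100110011001100110011)·(1101010010001001101111110010101) mod 2 = 0+1+0+0+0+1+0+0+0+0+0+0+0+0+0+0+0+0+1+0+0+1+1+0+0+0+1+0+0+0+1 mod 2 = 1
  s[2] = (0001111000011110000111100001111)·(1101010010001001101111110010101) mod 2 = 0+0+0+1+0+1+0+0+0+0+0+0+1+0+0+0+0+0+0+1+1+1+1+0+0+0+0+0+1+0+1 mod 2 = 1
  s[3] = (0000000111111110000000011111111)·(1101010010001001101111110010101) mod 2 = 0+0+0+0+0+0+0+0+1+0+0+0+1+0+0+0+0+0+0+0+0+0+0+1+0+0+1+0+1+0+1 mod 2 = 0
  s[4] = (0000000000000001111111111111111)·(1101010010001001101111110010101) mod 2 = 0+0+0+0+0+0+0+0+0+0+0+0+0+0+0+1+1+0+1+1+1+1+1+1+0+0+1+0+1+0+1 mod 2 = 1
Syndrome = 01101
Column 22 of H equals this syndrome → error at bit 22 (1-indexed).
Flip bit 22: 1101010010001001101111110010101 → 1101010010001001101110110010101
Extract data bits at positions {3,5,6,7,9,10,11,12,13,14,15,17,18,19,20,21,22,23,24,25,26,27,28,29,30,31}: 00101000100101110110010101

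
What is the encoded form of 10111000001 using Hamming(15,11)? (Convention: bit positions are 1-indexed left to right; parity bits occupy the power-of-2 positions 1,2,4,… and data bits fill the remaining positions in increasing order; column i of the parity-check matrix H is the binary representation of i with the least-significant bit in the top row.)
Codeword c = d · G (mod 2), d = 10111000001:
  c[0] = d·G[:,0] = (10111000001)·(11011010101) mod 2 = 1+0+0+1+1+0+0+0+0+0+1 mod 2 = 0
  c[1] = d·G[:,1] = (10111000001)·(10110110011) mod 2 = 1+0+1+1+0+0+0+0+0+0+1 mod 2 = 0
  c[2] = d·G[:,2] = (10111000001)·(10000000000) mod 2 = 1+0+0+0+0+0+0+0+0+0+0 mod 2 = 1
  c[3] = d·G[:,3] = (10111000001)·(01110001111) mod 2 = 0+0+1+1+0+0+0+0+0+0+1 mod 2 = 1
  c[4] = d·G[:,4] = (10111000001)·(01000000000) mod 2 = 0+0+0+0+0+0+0+0+0+0+0 mod 2 = 0
  c[5] = d·G[:,5] = (10111000001)·(00100000000) mod 2 = 0+0+1+0+0+0+0+0+0+0+0 mod 2 = 1
  c[6] = d·G[:,6] = (10111000001)·(00010000000) mod 2 = 0+0+0+1+0+0+0+0+0+0+0 mod 2 = 1
  c[7] = d·G[:,7] = (10111000001)·(00001111111) mod 2 = 0+0+0+0+1+0+0+0+0+0+1 mod 2 = 0
  c[8] = d·G[:,8] = (10111000001)·(00001000000) mod 2 = 0+0+0+0+1+0+0+0+0+0+0 mod 2 = 1
  c[9] = d·G[:,9] = (10111000001)·(00000100000) mod 2 = 0+0+0+0+0+0+0+0+0+0+0 mod 2 = 0
  c[10] = d·G[:,10] = (10111000001)·(00000010000) mod 2 = 0+0+0+0+0+0+0+0+0+0+0 mod 2 = 0
  c[11] = d·G[:,11] = (10111000001)·(00000001000) mod 2 = 0+0+0+0+0+0+0+0+0+0+0 mod 2 = 0
  c[12] = d·G[:,12] = (10111000001)·(00000000100) mod 2 = 0+0+0+0+0+0+0+0+0+0+0 mod 2 = 0
  c[13] = d·G[:,13] = (10111000001)·(00000000010) mod 2 = 0+0+0+0+0+0+0+0+0+0+0 mod 2 = 0
  c[14] = d·G[:,14] = (10111000001)·(00000000001) mod 2 = 0+0+0+0+0+0+0+0+0+0+1 mod 2 = 1
Codeword = 001101101000001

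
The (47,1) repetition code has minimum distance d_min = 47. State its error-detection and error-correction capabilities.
Detection only: up to d_min − 1 = 46 errors.
Correction: up to ⌊(d_min − 1)/2⌋ = ⌊46/2⌋ = 23 errors.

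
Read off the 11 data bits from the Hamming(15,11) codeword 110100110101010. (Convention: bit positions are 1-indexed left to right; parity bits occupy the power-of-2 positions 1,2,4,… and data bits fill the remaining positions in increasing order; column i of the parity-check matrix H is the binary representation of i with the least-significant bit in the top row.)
Parity bits occupy power-of-2 positions; data bits are at positions {3,5,6,7,9,10,11,12,13,14,15} (1-indexed).
Extract: c[3]=0 c[5]=0 c[6]=0 c[7]=1 c[9]=0 c[10]=1 c[11]=0 c[12]=1 c[13]=0 c[14]=1 c[15]=0
Data = 00010101010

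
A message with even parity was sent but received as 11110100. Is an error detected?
Sum of received bits: 1+1+1+1+0+1+0+0 = 5; 5 mod 2 = 1. Result is 1 ≠ 0 → error detected.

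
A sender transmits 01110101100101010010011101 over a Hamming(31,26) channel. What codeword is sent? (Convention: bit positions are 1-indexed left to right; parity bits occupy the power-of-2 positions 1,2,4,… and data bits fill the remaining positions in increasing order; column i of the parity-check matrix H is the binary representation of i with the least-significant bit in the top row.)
Codeword c = d · G (mod 2), d = 01110101100101010010011101:
  c[0] = d·G[:,0] = (01110101100101010010011101)·(11011010101101010101010101) mod 2 = 0+1+0+1+0+0+0+0+1+0+0+1+0+1+0+1+0+0+0+0+0+1+0+1+0+1 mod 2 = 1
  c[1] = d·G[:,1] = (01110101100101010010011101)·(10110110011011001100110011) mod 2 = 0+0+1+1+0+1+0+0+0+0+0+0+0+1+0+0+0+0+0+0+0+1+0+0+0+1 mod 2 = 0
  c[2] = d·G[:,2] = (01110101100101010010011101)·(10000000000000000000000000) mod 2 = 0+0+0+0+0+0+0+0+0+0+0+0+0+0+0+0+0+0+0+0+0+0+0+0+0+0 mod 2 = 0
  c[3] = d·G[:,3] = (01110101100101010010011101)·(01110001111000111100001111) mod 2 = 0+1+1+1+0+0+0+1+1+0+0+0+0+0+0+1+0+0+0+0+0+0+1+1+0+1 mod 2 = 1
  c[4] = d·G[:,4] = (01110101100101010010011101)·(01000000000000000000000000) mod 2 = 0+1+0+0+0+0+0+0+0+0+0+0+0+0+0+0+0+0+0+0+0+0+0+0+0+0 mod 2 = 1
  c[5] = d·G[:,5] = (01110101100101010010011101)·(00100000000000000000000000) mod 2 = 0+0+1+0+0+0+0+0+0+0+0+0+0+0+0+0+0+0+0+0+0+0+0+0+0+0 mod 2 = 1
  c[6] = d·G[:,6] = (01110101100101010010011101)·(00010000000000000000000000) mod 2 = 0+0+0+1+0+0+0+0+0+0+0+0+0+0+0+0+0+0+0+0+0+0+0+0+0+0 mod 2 = 1
  c[7] = d·G[:,7] = (01110101100101010010011101)·(00001111111000000011111111) mod 2 = 0+0+0+0+0+1+0+1+1+0+0+0+0+0+0+0+0+0+1+0+0+1+1+1+0+1 mod 2 = 0
  c[8] = d·G[:,8] = (01110101100101010010011101)·(00001000000000000000000000) mod 2 = 0+0+0+0+0+0+0+0+0+0+0+0+0+0+0+0+0+0+0+0+0+0+0+0+0+0 mod 2 = 0
  c[9] = d·G[:,9] = (01110101100101010010011101)·(00000100000000000000000000) mod 2 = 0+0+0+0+0+1+0+0+0+0+0+0+0+0+0+0+0+0+0+0+0+0+0+0+0+0 mod 2 = 1
  c[10] = d·G[:,10] = (01110101100101010010011101)·(00000010000000000000000000) mod 2 = 0+0+0+0+0+0+0+0+0+0+0+0+0+0+0+0+0+0+0+0+0+0+0+0+0+0 mod 2 = 0
  c[11] = d·G[:,11] = (01110101100101010010011101)·(00000001000000000000000000) mod 2 = 0+0+0+0+0+0+0+1+0+0+0+0+0+0+0+0+0+0+0+0+0+0+0+0+0+0 mod 2 = 1
  c[12] = d·G[:,12] = (01110101100101010010011101)·(00000000100000000000000000) mod 2 = 0+0+0+0+0+0+0+0+1+0+0+0+0+0+0+0+0+0+0+0+0+0+0+0+0+0 mod 2 = 1
  c[13] = d·G[:,13] = (01110101100101010010011101)·(00000000010000000000000000) mod 2 = 0+0+0+0+0+0+0+0+0+0+0+0+0+0+0+0+0+0+0+0+0+0+0+0+0+0 mod 2 = 0
  c[14] = d·G[:,14] = (01110101100101010010011101)·(00000000001000000000000000) mod 2 = 0+0+0+0+0+0+0+0+0+0+0+0+0+0+0+0+0+0+0+0+0+0+0+0+0+0 mod 2 = 0
  c[15] = d·G[:,15] = (01110101100101010010011101)·(00000000000111111111111111) mod 2 = 0+0+0+0+0+0+0+0+0+0+0+1+0+1+0+1+0+0+1+0+0+1+1+1+0+1 mod 2 = 0
  c[16] = d·G[:,16] = (01110101100101010010011101)·(00000000000100000000000000) mod 2 = 0+0+0+0+0+0+0+0+0+0+0+1+0+0+0+0+0+0+0+0+0+0+0+0+0+0 mod 2 = 1
  c[17] = d·G[:,17] = (01110101100101010010011101)·(00000000000010000000000000) mod 2 = 0+0+0+0+0+0+0+0+0+0+0+0+0+0+0+0+0+0+0+0+0+0+0+0+0+0 mod 2 = 0
  c[18] = d·G[:,18] = (01110101100101010010011101)·(00000000000001000000000000) mod 2 = 0+0+0+0+0+0+0+0+0+0+0+0+0+1+0+0+0+0+0+0+0+0+0+0+0+0 mod 2 = 1
  c[19] = d·G[:,19] = (01110101100101010010011101)·(00000000000000100000000000) mod 2 = 0+0+0+0+0+0+0+0+0+0+0+0+0+0+0+0+0+0+0+0+0+0+0+0+0+0 mod 2 = 0
  c[20] = d·G[:,20] = (01110101100101010010011101)·(00000000000000010000000000) mod 2 = 0+0+0+0+0+0+0+0+0+0+0+0+0+0+0+1+0+0+0+0+0+0+0+0+0+0 mod 2 = 1
  c[21] = d·G[:,21] = (01110101100101010010011101)·(00000000000000001000000000) mod 2 = 0+0+0+0+0+0+0+0+0+0+0+0+0+0+0+0+0+0+0+0+0+0+0+0+0+0 mod 2 = 0
  c[22] = d·G[:,22] = (01110101100101010010011101)·(00000000000000000100000000) mod 2 = 0+0+0+0+0+0+0+0+0+0+0+0+0+0+0+0+0+0+0+0+0+0+0+0+0+0 mod 2 = 0
  c[23] = d·G[:,23] = (01110101100101010010011101)·(00000000000000000010000000) mod 2 = 0+0+0+0+0+0+0+0+0+0+0+0+0+0+0+0+0+0+1+0+0+0+0+0+0+0 mod 2 = 1
  c[24] = d·G[:,24] = (01110101100101010010011101)·(00000000000000000001000000) mod 2 = 0+0+0+0+0+0+0+0+0+0+0+0+0+0+0+0+0+0+0+0+0+0+0+0+0+0 mod 2 = 0
  c[25] = d·G[:,25] = (01110101100101010010011101)·(00000000000000000000100000) mod 2 = 0+0+0+0+0+0+0+0+0+0+0+0+0+0+0+0+0+0+0+0+0+0+0+0+0+0 mod 2 = 0
  c[26] = d·G[:,26] = (01110101100101010010011101)·(00000000000000000000010000) mod 2 = 0+0+0+0+0+0+0+0+0+0+0+0+0+0+0+0+0+0+0+0+0+1+0+0+0+0 mod 2 = 1
  c[27] = d·G[:,27] = (01110101100101010010011101)·(00000000000000000000001000) mod 2 = 0+0+0+0+0+0+0+0+0+0+0+0+0+0+0+0+0+0+0+0+0+0+1+0+0+0 mod 2 = 1
  c[28] = d·G[:,28] = (01110101100101010010011101)·(00000000000000000000000100) mod 2 = 0+0+0+0+0+0+0+0+0+0+0+0+0+0+0+0+0+0+0+0+0+0+0+1+0+0 mod 2 = 1
  c[29] = d·G[:,29] = (01110101100101010010011101)·(00000000000000000000000010) mod 2 = 0+0+0+0+0+0+0+0+0+0+0+0+0+0+0+0+0+0+0+0+0+0+0+0+0+0 mod 2 = 0
  c[30] = d·G[:,30] = (01110101100101010010011101)·(00000000000000000000000001) mod 2 = 0+0+0+0+0+0+0+0+0+0+0+0+0+0+0+0+0+0+0+0+0+0+0+0+0+1 mod 2 = 1
Codeword = 1001111001011000101010010011101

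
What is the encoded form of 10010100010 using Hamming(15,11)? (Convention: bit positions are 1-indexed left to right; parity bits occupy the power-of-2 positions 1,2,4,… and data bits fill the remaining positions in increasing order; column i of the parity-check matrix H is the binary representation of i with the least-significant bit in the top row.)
Codeword c = d · G (mod 2), d = 10010100010:
  c[0] = d·G[:,0] = (10010100010)·(11011010101) mod 2 = 1+0+0+1+0+0+0+0+0+0+0 mod 2 = 0
  c[1] = d·G[:,1] = (10010100010)·(10110110011) mod 2 = 1+0+0+1+0+1+0+0+0+1+0 mod 2 = 0
  c[2] = d·G[:,2] = (10010100010)·(10000000000) mod 2 = 1+0+0+0+0+0+0+0+0+0+0 mod 2 = 1
  c[3] = d·G[:,3] = (10010100010)·(01110001111) mod 2 = 0+0+0+1+0+0+0+0+0+1+0 mod 2 = 0
  c[4] = d·G[:,4] = (10010100010)·(01000000000) mod 2 = 0+0+0+0+0+0+0+0+0+0+0 mod 2 = 0
  c[5] = d·G[:,5] = (10010100010)·(00100000000) mod 2 = 0+0+0+0+0+0+0+0+0+0+0 mod 2 = 0
  c[6] = d·G[:,6] = (10010100010)·(00010000000) mod 2 = 0+0+0+1+0+0+0+0+0+0+0 mod 2 = 1
  c[7] = d·G[:,7] = (10010100010)·(00001111111) mod 2 = 0+0+0+0+0+1+0+0+0+1+0 mod 2 = 0
  c[8] = d·G[:,8] = (10010100010)·(00001000000) mod 2 = 0+0+0+0+0+0+0+0+0+0+0 mod 2 = 0
  c[9] = d·G[:,9] = (10010100010)·(00000100000) mod 2 = 0+0+0+0+0+1+0+0+0+0+0 mod 2 = 1
  c[10] = d·G[:,10] = (10010100010)·(00000010000) mod 2 = 0+0+0+0+0+0+0+0+0+0+0 mod 2 = 0
  c[11] = d·G[:,11] = (10010100010)·(00000001000) mod 2 = 0+0+0+0+0+0+0+0+0+0+0 mod 2 = 0
  c[12] = d·G[:,12] = (10010100010)·(00000000100) mod 2 = 0+0+0+0+0+0+0+0+0+0+0 mod 2 = 0
  c[13] = d·G[:,13] = (10010100010)·(00000000010) mod 2 = 0+0+0+0+0+0+0+0+0+1+0 mod 2 = 1
  c[14] = d·G[:,14] = (10010100010)·(00000000001) mod 2 = 0+0+0+0+0+0+0+0+0+0+0 mod 2 = 0
Codeword = 001000100100010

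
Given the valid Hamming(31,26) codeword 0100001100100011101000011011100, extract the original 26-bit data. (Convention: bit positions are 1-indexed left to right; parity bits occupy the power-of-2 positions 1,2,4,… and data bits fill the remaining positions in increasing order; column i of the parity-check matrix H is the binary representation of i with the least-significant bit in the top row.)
Parity bits occupy power-of-2 positions; data bits are at positions {3,5,6,7,9,10,11,12,13,14,15,17,18,19,20,21,22,23,24,25,26,27,28,29,30,31} (1-indexed).
Extract: c[3]=0 c[5]=0 c[6]=0 c[7]=1 c[9]=0 c[10]=0 c[11]=1 c[12]=0 c[13]=0 c[14]=0 c[15]=1 c[17]=1 c[18]=0 c[19]=1 c[20]=0 c[21]=0 c[22]=0 c[23]=0 c[24]=1 c[25]=1 c[26]=0 c[27]=1 c[28]=1 c[29]=1 c[30]=0 c[31]=0
Data = 00010010001101000011011100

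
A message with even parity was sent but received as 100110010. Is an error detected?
Sum of received bits: 1+0+0+1+1+0+0+1+0 = 4; 4 mod 2 = 0. Result is 0 → no error detected.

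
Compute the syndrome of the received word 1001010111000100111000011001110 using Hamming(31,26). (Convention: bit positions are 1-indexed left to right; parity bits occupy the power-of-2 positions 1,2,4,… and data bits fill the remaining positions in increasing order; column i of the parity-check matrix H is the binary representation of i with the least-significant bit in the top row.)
Syndrome s = H · r^T (mod 2), r = 1001010111000100111000011001110:
  s[0] = (1010101010101010101010101010101)·(1001010111000100111000011001110) mod 2 = 1+0+0+0+0+0+0+0+1+0+0+0+0+0+0+0+1+0+1+0+0+0+0+0+1+0+0+0+1+0+0 mod 2 = 0
  s[1] = (0110011001100110011001100110011)·(1001010111000100111000011001110) mod 2 = 0+0+0+0+0+1+0+0+0+1+0+0+0+1+0+0+0+1+1+0+0+0+0+0+0+0+0+0+0+1+0 mod 2 = 0
  s[2] = (0001111000011110000111100001111)·(1001010111000100111000011001110) mod 2 = 0+0+0+1+0+1+0+0+0+0+0+0+0+1+0+0+0+0+0+0+0+0+0+0+0+0+0+1+1+1+0 mod 2 = 0
  s[3] = (0000000111111110000000011111111)·(1001010111000100111000011001110) mod 2 = 0+0+0+0+0+0+0+1+1+1+0+0+0+1+0+0+0+0+0+0+0+0+0+1+1+0+0+1+1+1+0 mod 2 = 1
  s[4] = (0000000000000001111111111111111)·(1001010111000100111000011001110) mod 2 = 0+0+0+0+0+0+0+0+0+0+0+0+0+0+0+0+1+1+1+0+0+0+0+1+1+0+0+1+1+1+0 mod 2 = 0
Syndrome = 00010
Non-zero syndrome: error at position 8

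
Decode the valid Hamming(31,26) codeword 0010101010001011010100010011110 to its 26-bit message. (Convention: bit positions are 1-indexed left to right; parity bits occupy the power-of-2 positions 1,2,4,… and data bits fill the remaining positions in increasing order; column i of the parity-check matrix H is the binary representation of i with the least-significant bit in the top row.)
Parity bits occupy power-of-2 positions; data bits are at positions {3,5,6,7,9,10,11,12,13,14,15,17,18,19,20,21,22,23,24,25,26,27,28,29,30,31} (1-indexed).
Extract: c[3]=1 c[5]=1 c[6]=0 c[7]=1 c[9]=1 c[10]=0 c[11]=0 c[12]=0 c[13]=1 c[14]=0 c[15]=1 c[17]=0 c[18]=1 c[19]=0 c[20]=1 c[21]=0 c[22]=0 c[23]=0 c[24]=1 c[25]=0 c[26]=0 c[27]=1 c[28]=1 c[29]=1 c[30]=1 c[31]=0
Data = 11011000101010100010011110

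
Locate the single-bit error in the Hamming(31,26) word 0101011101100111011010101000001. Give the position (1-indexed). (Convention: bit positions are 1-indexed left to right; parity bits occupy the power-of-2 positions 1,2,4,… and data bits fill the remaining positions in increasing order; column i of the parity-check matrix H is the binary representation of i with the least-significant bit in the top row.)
Syndrome s = H · r^T (mod 2), r = 0101011101100111011010101000001:
  s[0] = (1010101010101010101010101010101)·(0101011101100111011010101000001) mod 2 = 0+0+0+0+0+0+1+0+0+0+1+0+0+0+1+0+0+0+1+0+1+0+1+0+1+0+0+0+0+0+1 mod 2 = 0
  s[1] = (0110011001100110011001100110011)·(0101011101100111011010101000001) mod 2 = 0+1+0+0+0+1+1+0+0+1+1+0+0+1+1+0+0+1+1+0+0+0+1+0+0+0+0+0+0+0+1 mod 2 = 1
  s[2] = (0001111000011110000111100001111)·(0101011101100111011010101000001) mod 2 = 0+0+0+1+0+1+1+0+0+0+0+0+0+1+1+0+0+0+0+0+1+0+1+0+0+0+0+0+0+0+1 mod 2 = 0
  s[3] = (0000000111111110000000011111111)·(0101011101100111011010101000001) mod 2 = 0+0+0+0+0+0+0+1+0+1+1+0+0+1+1+0+0+0+0+0+0+0+0+0+1+0+0+0+0+0+1 mod 2 = 1
  s[4] = (0000000000000001111111111111111)·(0101011101100111011010101000001) mod 2 = 0+0+0+0+0+0+0+0+0+0+0+0+0+0+0+1+0+1+1+0+1+0+1+0+1+0+0+0+0+0+1 mod 2 = 1
Syndrome = 01011
Column i of H is the binary representation of i, so the syndrome is the binary index of the flipped bit.
Read s = 01011 with s[0] as LSB: 0·2^0 + 1·2^1 + 0·2^2 + 1·2^3 + 1·2^4 = 26.
Error is at bit position 26.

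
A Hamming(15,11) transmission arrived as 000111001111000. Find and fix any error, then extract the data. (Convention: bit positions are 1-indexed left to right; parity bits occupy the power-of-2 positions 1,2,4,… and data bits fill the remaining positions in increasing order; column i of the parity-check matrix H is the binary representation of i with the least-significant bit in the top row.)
Syndrome s = H · r^T (mod 2), r = 000111001111000:
  s[0] = (101010101010101)·(000111001111000) mod 2 = 0+0+0+0+1+0+0+0+1+0+1+0+0+0+0 mod 2 = 1
  s[1] = (011001100110011)·(000111001111000) mod 2 = 0+0+0+0+0+1+0+0+0+1+1+0+0+0+0 mod 2 = 1
  s[2] = (000111100001111)·(000111001111000) mod 2 = 0+0+0+1+1+1+0+0+0+0+0+1+0+0+0 mod 2 = 0
  s[3] = (000000011111111)·(000111001111000) mod 2 = 0+0+0+0+0+0+0+0+1+1+1+1+0+0+0 mod 2 = 0
Syndrome = 1100
Column 3 of H equals this syndrome → error at bit 3 (1-indexed).
Flip bit 3: 000111001111000 → 001111001111000
Extract data bits at positions {3,5,6,7,9,10,11,12,13,14,15}: 11101111000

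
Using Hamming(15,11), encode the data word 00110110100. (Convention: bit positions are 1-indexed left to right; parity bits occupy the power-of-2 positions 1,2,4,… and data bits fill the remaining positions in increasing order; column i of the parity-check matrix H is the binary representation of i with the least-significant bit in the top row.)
Codeword c = d · G (mod 2), d = 00110110100:
  c[0] = d·G[:,0] = (00110110100)·(11011010101) mod 2 = 0+0+0+1+0+0+1+0+1+0+0 mod 2 = 1
  c[1] = d·G[:,1] = (00110110100)·(10110110011) mod 2 = 0+0+1+1+0+1+1+0+0+0+0 mod 2 = 0
  c[2] = d·G[:,2] = (00110110100)·(10000000000) mod 2 = 0+0+0+0+0+0+0+0+0+0+0 mod 2 = 0
  c[3] = d·G[:,3] = (00110110100)·(01110001111) mod 2 = 0+0+1+1+0+0+0+0+1+0+0 mod 2 = 1
  c[4] = d·G[:,4] = (00110110100)·(01000000000) mod 2 = 0+0+0+0+0+0+0+0+0+0+0 mod 2 = 0
  c[5] = d·G[:,5] = (00110110100)·(00100000000) mod 2 = 0+0+1+0+0+0+0+0+0+0+0 mod 2 = 1
  c[6] = d·G[:,6] = (00110110100)·(00010000000) mod 2 = 0+0+0+1+0+0+0+0+0+0+0 mod 2 = 1
  c[7] = d·G[:,7] = (00110110100)·(00001111111) mod 2 = 0+0+0+0+0+1+1+0+1+0+0 mod 2 = 1
  c[8] = d·G[:,8] = (00110110100)·(00001000000) mod 2 = 0+0+0+0+0+0+0+0+0+0+0 mod 2 = 0
  c[9] = d·G[:,9] = (00110110100)·(00000100000) mod 2 = 0+0+0+0+0+1+0+0+0+0+0 mod 2 = 1
  c[10] = d·G[:,10] = (00110110100)·(00000010000) mod 2 = 0+0+0+0+0+0+1+0+0+0+0 mod 2 = 1
  c[11] = d·G[:,11] = (00110110100)·(00000001000) mod 2 = 0+0+0+0+0+0+0+0+0+0+0 mod 2 = 0
  c[12] = d·G[:,12] = (00110110100)·(00000000100) mod 2 = 0+0+0+0+0+0+0+0+1+0+0 mod 2 = 1
  c[13] = d·G[:,13] = (00110110100)·(00000000010) mod 2 = 0+0+0+0+0+0+0+0+0+0+0 mod 2 = 0
  c[14] = d·G[:,14] = (00110110100)·(00000000001) mod 2 = 0+0+0+0+0+0+0+0+0+0+0 mod 2 = 0
Codeword = 100101110110100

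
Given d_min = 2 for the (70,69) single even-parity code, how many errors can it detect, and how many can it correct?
Detection only: up to d_min − 1 = 1 errors.
Correction: up to ⌊(d_min − 1)/2⌋ = ⌊1/2⌋ = 0 errors.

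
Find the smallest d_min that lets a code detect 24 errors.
Detecting e errors requires d_min ≥ e + 1 = 24 + 1 = 25.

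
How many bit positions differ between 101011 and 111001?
XOR = 010010, count of 1s = 2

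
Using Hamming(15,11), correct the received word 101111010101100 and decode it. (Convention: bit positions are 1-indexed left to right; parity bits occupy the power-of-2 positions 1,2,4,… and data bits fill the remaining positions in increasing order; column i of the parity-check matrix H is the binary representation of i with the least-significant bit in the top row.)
Syndrome s = H · r^T (mod 2), r = 101111010101100:
  s[0] = (101010101010101)·(101111010101100) mod 2 = 1+0+1+0+1+0+0+0+0+0+0+0+1+0+0 mod 2 = 0
  s[1] = (011001100110011)·(101111010101100) mod 2 = 0+0+1+0+0+1+0+0+0+1+0+0+0+0+0 mod 2 = 1
  s[2] = (000111100001111)·(101111010101100) mod 2 = 0+0+0+1+1+1+0+0+0+0+0+1+1+0+0 mod 2 = 1
  s[3] = (000000011111111)·(101111010101100) mod 2 = 0+0+0+0+0+0+0+1+0+1+0+1+1+0+0 mod 2 = 0
Syndrome = 0110
Column 6 of H equals this syndrome → error at bit 6 (1-indexed).
Flip bit 6: 101111010101100 → 101110010101100
Extract data bits at positions {3,5,6,7,9,10,11,12,13,14,15}: 11000101100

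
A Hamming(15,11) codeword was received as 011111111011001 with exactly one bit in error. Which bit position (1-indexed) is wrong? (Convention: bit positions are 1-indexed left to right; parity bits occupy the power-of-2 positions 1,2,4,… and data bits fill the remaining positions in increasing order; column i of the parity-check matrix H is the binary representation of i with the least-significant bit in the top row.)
Syndrome s = H · r^T (mod 2), r = 011111111011001:
  s[0] = (101010101010101)·(011111111011001) mod 2 = 0+0+1+0+1+0+1+0+1+0+1+0+0+0+1 mod 2 = 0
  s[1] = (011001100110011)·(011111111011001) mod 2 = 0+1+1+0+0+1+1+0+0+0+1+0+0+0+1 mod 2 = 0
  s[2] = (000111100001111)·(011111111011001) mod 2 = 0+0+0+1+1+1+1+0+0+0+0+1+0+0+1 mod 2 = 0
  s[3] = (000000011111111)·(011111111011001) mod 2 = 0+0+0+0+0+0+0+1+1+0+1+1+0+0+1 mod 2 = 1
Syndrome = 0001
Column i of H is the binary representation of i, so the syndrome is the binary index of the flipped bit.
Read s = 0001 with s[0] as LSB: 0·2^0 + 0·2^1 + 0·2^2 + 1·2^3 = 8.
Error is at bit position 8.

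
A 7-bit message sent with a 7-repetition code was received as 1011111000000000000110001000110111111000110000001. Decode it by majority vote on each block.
Split into 7-bit blocks and majority-vote each:
  block 1 = 1011111: 6 ones, 1 zeros → 1
  block 2 = 0000000: 0 ones, 7 zeros → 0
  block 3 = 0000011: 2 ones, 5 zeros → 0
  block 4 = 0001000: 1 ones, 6 zeros → 0
  block 5 = 1101111: 6 ones, 1 zeros → 1
  block 6 = 1100011: 4 ones, 3 zeros → 1
  block 7 = 0000001: 1 ones, 6 zeros → 0
Decoded = 1000110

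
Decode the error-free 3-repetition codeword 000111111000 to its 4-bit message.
Split into 3-bit blocks: 000 111 111 000
Data = 0110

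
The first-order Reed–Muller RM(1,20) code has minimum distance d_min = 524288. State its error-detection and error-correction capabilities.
Detection only: up to d_min − 1 = 524287 errors.
Correction: up to ⌊(d_min − 1)/2⌋ = ⌊524287/2⌋ = 262143 errors.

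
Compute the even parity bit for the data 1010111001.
Sum of data bits: 1+0+1+0+1+1+1+0+0+1 = 6.
6 mod 2 = 0, so parity bit = 0.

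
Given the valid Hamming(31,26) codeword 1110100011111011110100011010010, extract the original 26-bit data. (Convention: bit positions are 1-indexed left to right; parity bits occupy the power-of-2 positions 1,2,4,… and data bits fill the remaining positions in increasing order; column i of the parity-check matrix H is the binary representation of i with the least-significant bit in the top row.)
Parity bits occupy power-of-2 positions; data bits are at positions {3,5,6,7,9,10,11,12,13,14,15,17,18,19,20,21,22,23,24,25,26,27,28,29,30,31} (1-indexed).
Extract: c[3]=1 c[5]=1 c[6]=0 c[7]=0 c[9]=1 c[10]=1 c[11]=1 c[12]=1 c[13]=1 c[14]=0 c[15]=1 c[17]=1 c[18]=1 c[19]=0 c[20]=1 c[21]=0 c[22]=0 c[23]=0 c[24]=1 c[25]=1 c[26]=0 c[27]=1 c[28]=0 c[29]=0 c[30]=1 c[31]=0
Data = 11001111101110100011010010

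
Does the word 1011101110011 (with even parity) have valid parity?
Sum of all bits: 1+0+1+1+1+0+1+1+1+0+0+1+1 = 9; 9 mod 2 = 1. Result is 1 → parity error detected.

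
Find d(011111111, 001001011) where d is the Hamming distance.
XOR = 010110100, count of 1s = 4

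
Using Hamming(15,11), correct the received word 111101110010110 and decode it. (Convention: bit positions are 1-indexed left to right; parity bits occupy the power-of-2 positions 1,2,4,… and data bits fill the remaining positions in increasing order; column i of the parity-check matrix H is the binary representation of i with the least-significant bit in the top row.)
Syndrome s = H · r^T (mod 2), r = 111101110010110:
  s[0] = (101010101010101)·(111101110010110) mod 2 = 1+0+1+0+0+0+1+0+0+0+1+0+1+0+0 mod 2 = 1
  s[1] = (011001100110011)·(111101110010110) mod 2 = 0+1+1+0+0+1+1+0+0+0+1+0+0+1+0 mod 2 = 0
  s[2] = (000111100001111)·(111101110010110) mod 2 = 0+0+0+1+0+1+1+0+0+0+0+0+1+1+0 mod 2 = 1
  s[3] = (000000011111111)·(111101110010110) mod 2 = 0+0+0+0+0+0+0+1+0+0+1+0+1+1+0 mod 2 = 0
Syndrome = 1010
Column 5 of H equals this syndrome → error at bit 5 (1-indexed).
Flip bit 5: 111101110010110 → 111111110010110
Extract data bits at positions {3,5,6,7,9,10,11,12,13,14,15}: 11110010110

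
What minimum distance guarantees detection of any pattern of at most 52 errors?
Detecting e errors requires d_min ≥ e + 1 = 52 + 1 = 53.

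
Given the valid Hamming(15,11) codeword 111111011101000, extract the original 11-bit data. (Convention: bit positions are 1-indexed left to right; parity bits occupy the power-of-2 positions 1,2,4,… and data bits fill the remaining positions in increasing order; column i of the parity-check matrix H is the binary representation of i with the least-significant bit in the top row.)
Parity bits occupy power-of-2 positions; data bits are at positions {3,5,6,7,9,10,11,12,13,14,15} (1-indexed).
Extract: c[3]=1 c[5]=1 c[6]=1 c[7]=0 c[9]=1 c[10]=1 c[11]=0 c[12]=1 c[13]=0 c[14]=0 c[15]=0
Data = 11101101000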